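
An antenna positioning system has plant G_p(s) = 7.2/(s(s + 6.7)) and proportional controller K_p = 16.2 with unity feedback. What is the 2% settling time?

Closed-loop characteristic equation: s² + 6.7s + 116.6 = 0, so ω_n = 10.8 rad/s and ζ = 6.7/(2·10.8) = 0.3102.
2% settling time T_s ≈ 4/(ζω_n) = 4/3.35 = 1.19 s.

T_s ≈ 1.19 s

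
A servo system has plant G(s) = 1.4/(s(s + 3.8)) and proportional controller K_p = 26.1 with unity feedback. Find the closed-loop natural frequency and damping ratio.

ω_n = 6.04 rad/s, ζ = 0.314

With unity feedback the closed-loop characteristic equation is s² + 3.8s + 26.1·1.4 = s² + 3.8s + 36.54 = 0.
Matching s² + 2ζω_n s + ω_n²: ω_n = √36.54 = 6.045 rad/s and 2ζω_n = 3.8, so ζ = 3.8/(2·6.045) = 0.314.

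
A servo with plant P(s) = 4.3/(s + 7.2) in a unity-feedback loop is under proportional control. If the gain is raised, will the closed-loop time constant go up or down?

decrease

Closed-loop pole is at s = −(7.2+K_p·4.3); larger K_p moves it further left, so τ = 1/(7.2+K_p·4.3) decreases.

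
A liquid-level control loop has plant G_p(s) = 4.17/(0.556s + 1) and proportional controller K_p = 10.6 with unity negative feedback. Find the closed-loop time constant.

Closed loop: T(s) = K_p·G_p/(1+K_p·G_p) = 44.2/(0.556s + 1 + 44.2), with pole at s = −(1 + 44.2)/0.556 = −81.3.
Closed-loop time constant τ = 1/81.3 = 0.0123 s.

τ = 0.0123 s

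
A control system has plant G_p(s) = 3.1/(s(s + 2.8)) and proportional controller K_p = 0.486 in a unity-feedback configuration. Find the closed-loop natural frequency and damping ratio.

ω_n = 1.23 rad/s, ζ = 1.14

With unity feedback the closed-loop characteristic equation is s² + 2.8s + 0.486·3.1 = s² + 2.8s + 1.507 = 0.
Matching s² + 2ζω_n s + ω_n²: ω_n = √1.507 = 1.227 rad/s and 2ζω_n = 2.8, so ζ = 2.8/(2·1.227) = 1.14.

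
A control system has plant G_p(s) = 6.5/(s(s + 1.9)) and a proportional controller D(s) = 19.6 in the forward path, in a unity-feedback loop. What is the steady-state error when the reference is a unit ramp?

0.0149

The loop has one pole at the origin (type 1). Velocity error constant K_v = lim_{s→0} s·D(s)G_p(s) = 19.6·6.5/1.9 = 67.05.
Steady-state error to a unit ramp: e_ss = 1/K_v = 0.0149.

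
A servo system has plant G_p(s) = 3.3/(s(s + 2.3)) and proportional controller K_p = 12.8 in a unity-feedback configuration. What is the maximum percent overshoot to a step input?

Closed-loop characteristic equation: s² + 2.3s + 42.24 = 0, so ω_n = 6.499 rad/s and ζ = 2.3/(2·6.499) = 0.1769.
%OS = 100·exp(−πζ/√(1−ζ²)) = 100·exp(−π·0.1769/√0.9687) = 56.8%.

56.8%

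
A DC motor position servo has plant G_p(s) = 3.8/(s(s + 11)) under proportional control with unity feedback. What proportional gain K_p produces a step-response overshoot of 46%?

From %OS = 100·exp(−πζ/√(1−ζ²)) = 46%, ζ = −ln(0.46)/√(π²+ln²(0.46)) = 0.24.
Characteristic equation s² + 11s + 3.8K_p = 0 gives ζ = 11/(2√(3.8K_p)).
Setting ζ = 0.24: √(3.8K_p) = 11/(2·0.24) = 22.92, so K_p = 525.4/3.8 = 138.

K_p = 138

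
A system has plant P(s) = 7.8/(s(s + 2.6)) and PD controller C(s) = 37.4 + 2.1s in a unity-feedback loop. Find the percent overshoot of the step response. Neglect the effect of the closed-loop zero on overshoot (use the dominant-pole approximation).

Forward path: (37.4 + 2.1s)·7.8/(s(s+2.6)). The closed-loop characteristic equation is s² + (2.6 + 7.8·2.1)s + 7.8·37.4 = 0.
That is s² + 18.98s + 291.7 = 0, so ω_n = 17.08 rad/s and ζ = 18.98/(2·17.08) = 0.5556.
%OS = 100·exp(−πζ/√(1−ζ²)) = 12.3%.

12.3%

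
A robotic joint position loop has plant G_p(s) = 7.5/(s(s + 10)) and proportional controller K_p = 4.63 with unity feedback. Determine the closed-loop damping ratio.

ζ = 0.848

The closed-loop denominator is s(s+10) + 4.63·7.5 = s² + 10s + 34.73.
So ω_n² = 34.73 ⇒ ω_n = 5.893 rad/s, and ζ = 10/(2ω_n) = 0.848.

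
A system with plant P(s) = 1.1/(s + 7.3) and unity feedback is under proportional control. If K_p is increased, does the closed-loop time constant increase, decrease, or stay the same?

Closed-loop pole is at s = −(7.3+K_p·1.1); larger K_p moves it further left, so τ = 1/(7.3+K_p·1.1) decreases.

decrease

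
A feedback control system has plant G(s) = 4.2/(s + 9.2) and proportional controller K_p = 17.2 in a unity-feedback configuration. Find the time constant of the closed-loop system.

Closed-loop transfer function: T(s) = K_p·G(s)/(1 + K_p·G(s)) = 72.24/(s + 9.2 + 72.24) = 72.24/(s + 81.44).
Time constant τ = 1/81.44 = 0.0123 s.

τ = 0.0123 s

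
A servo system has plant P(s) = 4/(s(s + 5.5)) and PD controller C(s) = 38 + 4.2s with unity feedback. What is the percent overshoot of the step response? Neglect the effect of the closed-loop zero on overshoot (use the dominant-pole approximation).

Forward path: (38 + 4.2s)·4/(s(s+5.5)). The closed-loop characteristic equation is s² + (5.5 + 4·4.2)s + 4·38 = 0.
That is s² + 22.3s + 152 = 0, so ω_n = 12.33 rad/s and ζ = 22.3/(2·12.33) = 0.9044.
%OS = 100·exp(−πζ/√(1−ζ²)) = 0.128%.

0.128%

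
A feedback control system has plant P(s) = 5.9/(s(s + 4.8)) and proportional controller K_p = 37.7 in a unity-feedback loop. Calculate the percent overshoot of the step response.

From 1 + K_pP(s) = 0: s² + 4.8s + 222.4 = 0 ⇒ ω_n = 14.91, ζ = 0.1609.
%OS = 100·exp(−πζ/√(1−ζ²)) = 100·exp(−π·0.1609/√0.9741) = 59.9%.

59.9%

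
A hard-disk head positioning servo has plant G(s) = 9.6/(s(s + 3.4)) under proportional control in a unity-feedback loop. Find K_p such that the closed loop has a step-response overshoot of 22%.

From %OS = 100·exp(−πζ/√(1−ζ²)) = 22%, ζ = −ln(0.22)/√(π²+ln²(0.22)) = 0.4342.
Characteristic equation s² + 3.4s + 9.6K_p = 0 gives ζ = 3.4/(2√(9.6K_p)).
Setting ζ = 0.4342: √(9.6K_p) = 3.4/(2·0.4342) = 3.916, so K_p = 15.33/9.6 = 1.6.

K_p = 1.6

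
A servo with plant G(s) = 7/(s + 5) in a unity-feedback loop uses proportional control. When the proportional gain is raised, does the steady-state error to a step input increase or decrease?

e_ss = 1/(1 + K_p·G(0)); a larger K_p raises the denominator, so e_ss decreases.

decrease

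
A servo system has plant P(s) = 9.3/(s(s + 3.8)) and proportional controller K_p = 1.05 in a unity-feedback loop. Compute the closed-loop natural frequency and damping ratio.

ω_n = 3.12 rad/s, ζ = 0.608

The closed-loop denominator is s(s+3.8) + 1.05·9.3 = s² + 3.8s + 9.765.
Matching s² + 2ζω_n s + ω_n²: ω_n = √9.765 = 3.125 rad/s and 2ζω_n = 3.8, so ζ = 3.8/(2·3.125) = 0.608.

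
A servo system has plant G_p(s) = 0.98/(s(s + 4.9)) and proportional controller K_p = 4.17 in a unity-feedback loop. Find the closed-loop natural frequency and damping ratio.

With unity feedback the closed-loop characteristic equation is s² + 4.9s + 4.17·0.98 = s² + 4.9s + 4.087 = 0.
So ω_n² = 4.087 ⇒ ω_n = 2.022 rad/s, and ζ = 4.9/(2ω_n) = 1.21.

ω_n = 2.02 rad/s, ζ = 1.21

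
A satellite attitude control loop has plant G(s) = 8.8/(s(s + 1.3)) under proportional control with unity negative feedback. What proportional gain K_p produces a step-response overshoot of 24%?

From %OS = 100·exp(−πζ/√(1−ζ²)) = 24%, ζ = −ln(0.24)/√(π²+ln²(0.24)) = 0.4136.
Characteristic equation s² + 1.3s + 8.8K_p = 0 gives ζ = 1.3/(2√(8.8K_p)).
Setting ζ = 0.4136: √(8.8K_p) = 1.3/(2·0.4136) = 1.572, so K_p = 2.47/8.8 = 0.281.

K_p = 0.281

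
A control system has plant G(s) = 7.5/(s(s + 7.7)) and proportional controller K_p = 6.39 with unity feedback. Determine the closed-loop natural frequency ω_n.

1 + K_p·G(s) = 0 gives s² + 7.7s + 47.92 = 0.
So ω_n² = 47.92 ⇒ ω_n = 6.923 rad/s, and ζ = 7.7/(2ω_n) = 0.556.

ω_n = 6.92 rad/s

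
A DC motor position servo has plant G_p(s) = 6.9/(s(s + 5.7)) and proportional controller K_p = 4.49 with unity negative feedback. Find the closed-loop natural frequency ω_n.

1 + K_p·G_p(s) = 0 gives s² + 5.7s + 30.98 = 0.
So ω_n² = 30.98 ⇒ ω_n = 5.566 rad/s, and ζ = 5.7/(2ω_n) = 0.512.

ω_n = 5.57 rad/s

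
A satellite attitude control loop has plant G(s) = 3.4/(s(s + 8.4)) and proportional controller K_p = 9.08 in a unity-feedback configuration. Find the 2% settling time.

From 1 + K_pG(s) = 0: s² + 8.4s + 30.87 = 0 ⇒ ω_n = 5.556, ζ = 0.7559.
2% settling time T_s ≈ 4/(ζω_n) = 4/4.2 = 0.952 s.

T_s ≈ 0.952 s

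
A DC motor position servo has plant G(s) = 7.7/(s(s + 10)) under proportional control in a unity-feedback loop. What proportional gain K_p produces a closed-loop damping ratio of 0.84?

K_p = 4.6

Closed-loop characteristic equation: s² + 10s + K_p·7.7 = 0.
So ω_n = √(7.7K_p) and 2ζω_n = 10, giving ζ = 10/(2√(7.7K_p)).
Setting ζ = 0.84: √(7.7K_p) = 10/(2·0.84) = 5.952, so K_p = 35.43/7.7 = 4.6.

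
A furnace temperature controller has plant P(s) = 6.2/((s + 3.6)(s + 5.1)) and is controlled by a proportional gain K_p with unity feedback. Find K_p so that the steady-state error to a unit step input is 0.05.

K_p = 56.3

Steady-state error for a unit step on this type-0 loop is 1/(1 + K_p·P(0)).
P(0) = 0.3377. Require 1/(1 + K_p·0.3377) = 0.05, so 1 + 0.3377·K_p = 20.
K_p = (20 − 1)/0.3377 = 56.3.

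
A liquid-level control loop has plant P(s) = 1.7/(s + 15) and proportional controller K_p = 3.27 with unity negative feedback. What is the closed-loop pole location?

Closed-loop transfer function: T(s) = K_p·P(s)/(1 + K_p·P(s)) = 5.559/(s + 15 + 5.559) = 5.559/(s + 20.56).
The closed-loop pole is at s = −20.56.

s = -20.56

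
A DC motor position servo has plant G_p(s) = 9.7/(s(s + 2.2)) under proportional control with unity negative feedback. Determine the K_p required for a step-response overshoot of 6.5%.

K_p = 0.29

From %OS = 100·exp(−πζ/√(1−ζ²)) = 6.5%, ζ = −ln(0.065)/√(π²+ln²(0.065)) = 0.6564.
Characteristic equation s² + 2.2s + 9.7K_p = 0 gives ζ = 2.2/(2√(9.7K_p)).
Setting ζ = 0.6564: √(9.7K_p) = 2.2/(2·0.6564) = 1.676, so K_p = 2.808/9.7 = 0.29.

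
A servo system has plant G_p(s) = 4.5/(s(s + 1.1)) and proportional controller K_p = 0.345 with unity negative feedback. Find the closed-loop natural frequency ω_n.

The closed-loop denominator is s(s+1.1) + 0.345·4.5 = s² + 1.1s + 1.552.
So ω_n² = 1.552 ⇒ ω_n = 1.246 rad/s, and ζ = 1.1/(2ω_n) = 0.441.

ω_n = 1.25 rad/s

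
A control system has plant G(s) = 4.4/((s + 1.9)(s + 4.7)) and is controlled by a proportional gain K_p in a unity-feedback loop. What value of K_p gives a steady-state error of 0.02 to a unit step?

Steady-state error for a unit step on this type-0 loop is 1/(1 + K_p·G(0)).
G(0) = 0.4927. Require 1/(1 + K_p·0.4927) = 0.02, so 1 + 0.4927·K_p = 50.
K_p = (50 − 1)/0.4927 = 99.4.

K_p = 99.4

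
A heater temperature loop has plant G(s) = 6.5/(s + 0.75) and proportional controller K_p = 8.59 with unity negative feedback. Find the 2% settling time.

T_s ≈ 0.0707 s

Closed-loop transfer function: T(s) = K_p·G(s)/(1 + K_p·G(s)) = 55.84/(s + 0.75 + 55.84) = 55.84/(s + 56.59).
Time constant τ = 1/56.59 = 0.01767 s, so the 2% settling time is about 4τ = 0.0707 s.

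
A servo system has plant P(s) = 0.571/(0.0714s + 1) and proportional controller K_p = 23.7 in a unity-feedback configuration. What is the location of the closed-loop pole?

s = -203.5

Closed loop: T(s) = K_p·P/(1+K_p·P) = 13.53/(0.0714s + 1 + 13.53), with pole at s = −(1 + 13.53)/0.0714 = −203.5.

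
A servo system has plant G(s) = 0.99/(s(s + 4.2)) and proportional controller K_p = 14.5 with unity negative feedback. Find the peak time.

T_p = 0.996 s

From 1 + K_pG(s) = 0: s² + 4.2s + 14.36 = 0 ⇒ ω_n = 3.789, ζ = 0.5543.
Damped frequency ω_d = ω_n√(1−ζ²) = 3.154 rad/s, so peak time T_p = π/ω_d = 0.996 s.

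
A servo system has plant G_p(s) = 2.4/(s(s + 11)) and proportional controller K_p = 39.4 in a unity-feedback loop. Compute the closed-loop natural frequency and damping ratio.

The closed-loop denominator is s(s+11) + 39.4·2.4 = s² + 11s + 94.56.
Matching s² + 2ζω_n s + ω_n²: ω_n = √94.56 = 9.724 rad/s and 2ζω_n = 11, so ζ = 11/(2·9.724) = 0.566.

ω_n = 9.72 rad/s, ζ = 0.566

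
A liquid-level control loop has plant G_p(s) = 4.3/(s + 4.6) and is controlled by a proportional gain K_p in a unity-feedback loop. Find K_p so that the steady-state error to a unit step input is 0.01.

K_p = 106

For a type-0 loop with proportional control, e_ss = 1/(1 + K_p·G_p(0)).
G_p(0) = 0.9348. Require 1/(1 + K_p·0.9348) = 0.01, so 1 + 0.9348·K_p = 100.
K_p = (100 − 1)/0.9348 = 106.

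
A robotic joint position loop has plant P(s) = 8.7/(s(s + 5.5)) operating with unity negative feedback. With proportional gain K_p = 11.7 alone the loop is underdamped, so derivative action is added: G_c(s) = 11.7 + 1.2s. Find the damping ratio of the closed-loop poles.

ζ = 0.79

Forward path: (11.7 + 1.2s)·8.7/(s(s+5.5)). The closed-loop characteristic equation is s² + (5.5 + 8.7·1.2)s + 8.7·11.7 = 0.
That is s² + 15.94s + 101.8 = 0, so ω_n = 10.09 rad/s and ζ = 15.94/(2·10.09) = 0.79.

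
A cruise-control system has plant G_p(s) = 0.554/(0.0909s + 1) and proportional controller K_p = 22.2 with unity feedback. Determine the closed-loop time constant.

τ = 0.00684 s

Closed loop: T(s) = K_p·G_p/(1+K_p·G_p) = 12.3/(0.0909s + 1 + 12.3), with pole at s = −(1 + 12.3)/0.0909 = −146.3.
Closed-loop time constant τ = 1/146.3 = 0.00684 s.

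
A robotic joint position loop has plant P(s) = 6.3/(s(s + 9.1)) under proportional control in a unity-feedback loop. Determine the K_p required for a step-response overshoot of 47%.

K_p = 60.2

From %OS = 100·exp(−πζ/√(1−ζ²)) = 47%, ζ = −ln(0.47)/√(π²+ln²(0.47)) = 0.2337.
Characteristic equation s² + 9.1s + 6.3K_p = 0 gives ζ = 9.1/(2√(6.3K_p)).
Setting ζ = 0.2337: √(6.3K_p) = 9.1/(2·0.2337) = 19.47, so K_p = 379.1/6.3 = 60.2.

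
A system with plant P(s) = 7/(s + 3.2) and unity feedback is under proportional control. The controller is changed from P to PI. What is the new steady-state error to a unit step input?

The integrator makes K_pos = lim_{s→0} C(s)G(s) infinite, so e_ss = 1/(1+K_pos) = 0.

0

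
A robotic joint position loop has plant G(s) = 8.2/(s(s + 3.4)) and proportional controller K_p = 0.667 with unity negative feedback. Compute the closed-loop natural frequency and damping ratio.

ω_n = 2.34 rad/s, ζ = 0.727

With unity feedback the closed-loop characteristic equation is s² + 3.4s + 0.667·8.2 = s² + 3.4s + 5.469 = 0.
So ω_n² = 5.469 ⇒ ω_n = 2.339 rad/s, and ζ = 3.4/(2ω_n) = 0.727.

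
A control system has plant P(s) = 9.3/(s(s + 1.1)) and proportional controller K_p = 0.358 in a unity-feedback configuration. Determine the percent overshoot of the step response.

37%

Closed-loop characteristic equation: s² + 1.1s + 3.329 = 0, so ω_n = 1.825 rad/s and ζ = 1.1/(2·1.825) = 0.3014.
%OS = 100·exp(−πζ/√(1−ζ²)) = 100·exp(−π·0.3014/√0.9091) = 37%.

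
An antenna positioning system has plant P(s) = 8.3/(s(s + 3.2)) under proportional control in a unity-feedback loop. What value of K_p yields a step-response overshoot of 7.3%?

From %OS = 100·exp(−πζ/√(1−ζ²)) = 7.3%, ζ = −ln(0.073)/√(π²+ln²(0.073)) = 0.6401.
Characteristic equation s² + 3.2s + 8.3K_p = 0 gives ζ = 3.2/(2√(8.3K_p)).
Setting ζ = 0.6401: √(8.3K_p) = 3.2/(2·0.6401) = 2.5, so K_p = 6.248/8.3 = 0.753.

K_p = 0.753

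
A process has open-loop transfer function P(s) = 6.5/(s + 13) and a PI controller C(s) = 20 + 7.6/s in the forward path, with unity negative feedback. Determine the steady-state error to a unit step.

The open loop C(s)P(s) has a pole at the origin (type 1), so the static position error constant is infinite and e_ss = 1/(1+∞) = 0.

0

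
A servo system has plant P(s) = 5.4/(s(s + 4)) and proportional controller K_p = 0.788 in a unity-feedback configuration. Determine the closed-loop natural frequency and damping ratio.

ω_n = 2.06 rad/s, ζ = 0.97

1 + K_p·P(s) = 0 gives s² + 4s + 4.255 = 0.
Matching s² + 2ζω_n s + ω_n²: ω_n = √4.255 = 2.063 rad/s and 2ζω_n = 4, so ζ = 4/(2·2.063) = 0.97.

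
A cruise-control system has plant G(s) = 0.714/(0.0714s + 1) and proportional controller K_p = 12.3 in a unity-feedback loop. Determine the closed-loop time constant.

Closed loop: T(s) = K_p·G/(1+K_p·G) = 8.782/(0.0714s + 1 + 8.782), with pole at s = −(1 + 8.782)/0.0714 = −137.
Closed-loop time constant τ = 1/137 = 0.0073 s.

τ = 0.0073 s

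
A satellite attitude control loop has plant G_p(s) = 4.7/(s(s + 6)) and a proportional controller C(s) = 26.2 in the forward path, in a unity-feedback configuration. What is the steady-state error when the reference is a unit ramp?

0.0487

The loop has one pole at the origin (type 1). Velocity error constant K_v = lim_{s→0} s·C(s)G_p(s) = 26.2·4.7/6 = 20.52.
Steady-state error to a unit ramp: e_ss = 1/K_v = 0.0487.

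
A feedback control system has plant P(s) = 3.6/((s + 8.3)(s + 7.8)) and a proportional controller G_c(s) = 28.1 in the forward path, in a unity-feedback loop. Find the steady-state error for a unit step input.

0.39

The loop is type 0. Static position error constant K_pos = G_c(0)·P(0) = 28.1·0.05561 = 1.563.
Steady-state error to a unit step: e_ss = 1/(1+K_pos) = 1/2.563 = 0.39.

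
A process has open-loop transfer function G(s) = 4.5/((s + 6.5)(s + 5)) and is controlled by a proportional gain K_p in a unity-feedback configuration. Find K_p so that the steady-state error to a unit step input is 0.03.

The loop is type 0, so e_ss(step) = 1/(1 + K_pos) with K_pos = K_p·G(0).
G(0) = 0.1385. Require 1/(1 + K_p·0.1385) = 0.03, so 1 + 0.1385·K_p = 33.33.
K_p = (33.33 − 1)/0.1385 = 234.

K_p = 234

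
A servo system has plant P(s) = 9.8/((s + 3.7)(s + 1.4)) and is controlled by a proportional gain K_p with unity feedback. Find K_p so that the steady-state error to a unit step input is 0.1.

The loop is type 0, so e_ss(step) = 1/(1 + K_pos) with K_pos = K_p·P(0).
P(0) = 1.892. Require 1/(1 + K_p·1.892) = 0.1, so 1 + 1.892·K_p = 10.
K_p = (10 − 1)/1.892 = 4.76.

K_p = 4.76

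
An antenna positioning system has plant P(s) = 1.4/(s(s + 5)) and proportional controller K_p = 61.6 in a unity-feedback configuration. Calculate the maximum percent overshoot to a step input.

The closed-loop denominator s² + 5s + 86.24 gives ω_n = √86.24 = 9.287 and ζ = 5/(2ω_n) = 0.2692.
%OS = 100·exp(−πζ/√(1−ζ²)) = 100·exp(−π·0.2692/√0.9275) = 41.6%.

41.6%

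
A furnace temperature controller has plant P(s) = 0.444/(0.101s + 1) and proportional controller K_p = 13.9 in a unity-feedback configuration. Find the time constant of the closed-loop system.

Closed loop: T(s) = K_p·P/(1+K_p·P) = 6.172/(0.101s + 1 + 6.172), with pole at s = −(1 + 6.172)/0.101 = −71.01.
Closed-loop time constant τ = 1/71.01 = 0.0141 s.

τ = 0.0141 s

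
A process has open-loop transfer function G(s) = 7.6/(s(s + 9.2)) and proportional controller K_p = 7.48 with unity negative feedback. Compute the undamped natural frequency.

ω_n = 7.54 rad/s

With unity feedback the closed-loop characteristic equation is s² + 9.2s + 7.48·7.6 = s² + 9.2s + 56.85 = 0.
So ω_n² = 56.85 ⇒ ω_n = 7.54 rad/s, and ζ = 9.2/(2ω_n) = 0.61.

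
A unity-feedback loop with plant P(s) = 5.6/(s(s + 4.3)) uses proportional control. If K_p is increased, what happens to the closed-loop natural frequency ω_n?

ω_n = √(5.6·K_p), which grows with K_p.

increase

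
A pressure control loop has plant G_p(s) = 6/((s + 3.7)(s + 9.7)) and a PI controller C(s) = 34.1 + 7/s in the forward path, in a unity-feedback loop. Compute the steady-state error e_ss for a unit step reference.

0

The open loop C(s)G_p(s) has a pole at the origin (type 1), so the static position error constant is infinite and e_ss = 1/(1+∞) = 0.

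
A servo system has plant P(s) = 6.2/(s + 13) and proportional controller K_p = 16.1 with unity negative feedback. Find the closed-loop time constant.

Closed-loop transfer function: T(s) = K_p·P(s)/(1 + K_p·P(s)) = 99.82/(s + 13 + 99.82) = 99.82/(s + 112.8).
Time constant τ = 1/112.8 = 0.00886 s.

τ = 0.00886 s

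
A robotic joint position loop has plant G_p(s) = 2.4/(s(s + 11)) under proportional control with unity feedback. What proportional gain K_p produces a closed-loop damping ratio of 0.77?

Closed-loop characteristic equation: s² + 11s + K_p·2.4 = 0.
So ω_n = √(2.4K_p) and 2ζω_n = 11, giving ζ = 11/(2√(2.4K_p)).
Setting ζ = 0.77: √(2.4K_p) = 11/(2·0.77) = 7.143, so K_p = 51.02/2.4 = 21.3.

K_p = 21.3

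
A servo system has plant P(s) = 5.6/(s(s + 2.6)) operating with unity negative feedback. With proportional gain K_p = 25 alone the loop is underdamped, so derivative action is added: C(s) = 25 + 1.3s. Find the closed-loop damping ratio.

Forward path: (25 + 1.3s)·5.6/(s(s+2.6)). The closed-loop characteristic equation is s² + (2.6 + 5.6·1.3)s + 5.6·25 = 0.
That is s² + 9.88s + 140 = 0, so ω_n = 11.83 rad/s and ζ = 9.88/(2·11.83) = 0.4175.

ζ = 0.418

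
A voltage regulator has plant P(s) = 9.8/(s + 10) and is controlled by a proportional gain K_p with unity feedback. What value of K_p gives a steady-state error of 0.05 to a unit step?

The loop is type 0, so e_ss(step) = 1/(1 + K_pos) with K_pos = K_p·P(0).
P(0) = 0.98. Require 1/(1 + K_p·0.98) = 0.05, so 1 + 0.98·K_p = 20.
K_p = (20 − 1)/0.98 = 19.4.

K_p = 19.4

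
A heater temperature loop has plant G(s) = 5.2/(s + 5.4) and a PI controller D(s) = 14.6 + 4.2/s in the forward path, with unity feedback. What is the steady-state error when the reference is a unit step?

The open loop D(s)G(s) has a pole at the origin (type 1), so the static position error constant is infinite and e_ss = 1/(1+∞) = 0.

0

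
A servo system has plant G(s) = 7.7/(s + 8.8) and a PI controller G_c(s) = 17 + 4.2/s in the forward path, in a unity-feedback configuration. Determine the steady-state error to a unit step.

0

The open loop G_c(s)G(s) has a pole at the origin (type 1), so the static position error constant is infinite and e_ss = 1/(1+∞) = 0.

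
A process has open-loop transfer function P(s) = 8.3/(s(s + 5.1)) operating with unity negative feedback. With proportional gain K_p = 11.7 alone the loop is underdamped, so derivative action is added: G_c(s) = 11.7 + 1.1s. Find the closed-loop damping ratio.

ζ = 0.722

Forward path: (11.7 + 1.1s)·8.3/(s(s+5.1)). The closed-loop characteristic equation is s² + (5.1 + 8.3·1.1)s + 8.3·11.7 = 0.
That is s² + 14.23s + 97.11 = 0, so ω_n = 9.854 rad/s and ζ = 14.23/(2·9.854) = 0.722.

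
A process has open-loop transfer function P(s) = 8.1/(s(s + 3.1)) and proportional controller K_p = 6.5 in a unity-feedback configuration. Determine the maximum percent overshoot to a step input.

50.3%

From 1 + K_pP(s) = 0: s² + 3.1s + 52.65 = 0 ⇒ ω_n = 7.256, ζ = 0.2136.
%OS = 100·exp(−πζ/√(1−ζ²)) = 100·exp(−π·0.2136/√0.9544) = 50.3%.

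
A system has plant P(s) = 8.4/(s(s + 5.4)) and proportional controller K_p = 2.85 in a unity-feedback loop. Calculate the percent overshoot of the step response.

Closed-loop characteristic equation: s² + 5.4s + 23.94 = 0, so ω_n = 4.893 rad/s and ζ = 5.4/(2·4.893) = 0.5518.
%OS = 100·exp(−πζ/√(1−ζ²)) = 100·exp(−π·0.5518/√0.6955) = 12.5%.

12.5%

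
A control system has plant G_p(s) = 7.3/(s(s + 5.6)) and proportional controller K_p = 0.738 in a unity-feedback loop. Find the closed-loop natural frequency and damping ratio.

ω_n = 2.32 rad/s, ζ = 1.21

1 + K_p·G_p(s) = 0 gives s² + 5.6s + 5.387 = 0.
Matching s² + 2ζω_n s + ω_n²: ω_n = √5.387 = 2.321 rad/s and 2ζω_n = 5.6, so ζ = 5.6/(2·2.321) = 1.21.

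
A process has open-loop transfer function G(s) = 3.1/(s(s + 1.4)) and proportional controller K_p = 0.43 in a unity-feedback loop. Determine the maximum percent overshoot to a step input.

Closed-loop characteristic equation: s² + 1.4s + 1.333 = 0, so ω_n = 1.155 rad/s and ζ = 1.4/(2·1.155) = 0.6063.
%OS = 100·exp(−πζ/√(1−ζ²)) = 100·exp(−π·0.6063/√0.6324) = 9.12%.

9.12%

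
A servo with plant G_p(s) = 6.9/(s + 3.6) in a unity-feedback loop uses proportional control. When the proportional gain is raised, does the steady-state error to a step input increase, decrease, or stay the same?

The position error constant K_pos = K_p·G_p(0) grows with K_p, and e_ss = 1/(1+K_pos) falls.

decrease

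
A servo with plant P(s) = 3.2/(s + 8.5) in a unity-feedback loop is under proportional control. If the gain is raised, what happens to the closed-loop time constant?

decrease

The closed-loop bandwidth 8.5+K_p·3.2 grows with K_p, so τ shrinks.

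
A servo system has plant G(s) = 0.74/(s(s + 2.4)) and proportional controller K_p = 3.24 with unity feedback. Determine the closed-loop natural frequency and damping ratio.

ω_n = 1.55 rad/s, ζ = 0.775

With unity feedback the closed-loop characteristic equation is s² + 2.4s + 3.24·0.74 = s² + 2.4s + 2.398 = 0.
So ω_n² = 2.398 ⇒ ω_n = 1.548 rad/s, and ζ = 2.4/(2ω_n) = 0.775.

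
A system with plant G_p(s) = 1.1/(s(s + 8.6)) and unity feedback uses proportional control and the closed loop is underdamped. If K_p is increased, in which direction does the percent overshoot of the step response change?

ζ = 8.6/(2√(1.1K_p)) decreases as K_p grows; lower damping means more overshoot.

increase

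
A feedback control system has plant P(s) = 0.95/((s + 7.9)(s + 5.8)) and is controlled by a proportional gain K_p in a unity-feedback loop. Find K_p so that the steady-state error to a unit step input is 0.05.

The loop is type 0, so e_ss(step) = 1/(1 + K_pos) with K_pos = K_p·P(0).
P(0) = 0.02073. Require 1/(1 + K_p·0.02073) = 0.05, so 1 + 0.02073·K_p = 20.
K_p = (20 − 1)/0.02073 = 916.

K_p = 916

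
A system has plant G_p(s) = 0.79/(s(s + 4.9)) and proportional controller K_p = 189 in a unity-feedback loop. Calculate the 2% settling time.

From 1 + K_pG_p(s) = 0: s² + 4.9s + 149.3 = 0 ⇒ ω_n = 12.22, ζ = 0.2005.
2% settling time T_s ≈ 4/(ζω_n) = 4/2.45 = 1.63 s.

T_s ≈ 1.63 s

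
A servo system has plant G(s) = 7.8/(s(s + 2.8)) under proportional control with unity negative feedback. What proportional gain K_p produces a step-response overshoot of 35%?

From %OS = 100·exp(−πζ/√(1−ζ²)) = 35%, ζ = −ln(0.35)/√(π²+ln²(0.35)) = 0.3169.
Characteristic equation s² + 2.8s + 7.8K_p = 0 gives ζ = 2.8/(2√(7.8K_p)).
Setting ζ = 0.3169: √(7.8K_p) = 2.8/(2·0.3169) = 4.417, so K_p = 19.51/7.8 = 2.5.

K_p = 2.5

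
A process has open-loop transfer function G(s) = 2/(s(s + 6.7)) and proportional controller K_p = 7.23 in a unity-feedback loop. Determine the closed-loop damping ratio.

ζ = 0.881

With unity feedback the closed-loop characteristic equation is s² + 6.7s + 7.23·2 = s² + 6.7s + 14.46 = 0.
Matching s² + 2ζω_n s + ω_n²: ω_n = √14.46 = 3.803 rad/s and 2ζω_n = 6.7, so ζ = 6.7/(2·3.803) = 0.881.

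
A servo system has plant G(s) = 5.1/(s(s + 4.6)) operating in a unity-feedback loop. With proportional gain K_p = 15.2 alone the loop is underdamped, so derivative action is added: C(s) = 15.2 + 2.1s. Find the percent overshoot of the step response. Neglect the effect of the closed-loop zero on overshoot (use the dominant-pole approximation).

Forward path: (15.2 + 2.1s)·5.1/(s(s+4.6)). The closed-loop characteristic equation is s² + (4.6 + 5.1·2.1)s + 5.1·15.2 = 0.
That is s² + 15.31s + 77.52 = 0, so ω_n = 8.805 rad/s and ζ = 15.31/(2·8.805) = 0.8694.
%OS = 100·exp(−πζ/√(1−ζ²)) = 0.397%.

0.397%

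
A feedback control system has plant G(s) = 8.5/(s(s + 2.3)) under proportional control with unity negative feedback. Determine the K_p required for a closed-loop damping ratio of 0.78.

K_p = 0.256

Closed-loop characteristic equation: s² + 2.3s + K_p·8.5 = 0.
So ω_n = √(8.5K_p) and 2ζω_n = 2.3, giving ζ = 2.3/(2√(8.5K_p)).
Setting ζ = 0.78: √(8.5K_p) = 2.3/(2·0.78) = 1.474, so K_p = 2.174/8.5 = 0.256.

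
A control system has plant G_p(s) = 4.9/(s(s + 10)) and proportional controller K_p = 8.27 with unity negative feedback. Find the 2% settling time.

T_s ≈ 0.8 s

The closed-loop denominator s² + 10s + 40.52 gives ω_n = √40.52 = 6.366 and ζ = 10/(2ω_n) = 0.7855.
2% settling time T_s ≈ 4/(ζω_n) = 4/5 = 0.8 s.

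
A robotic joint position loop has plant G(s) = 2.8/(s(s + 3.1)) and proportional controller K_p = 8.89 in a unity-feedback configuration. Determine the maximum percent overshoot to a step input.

35.8%

Closed-loop characteristic equation: s² + 3.1s + 24.89 = 0, so ω_n = 4.989 rad/s and ζ = 3.1/(2·4.989) = 0.3107.
%OS = 100·exp(−πζ/√(1−ζ²)) = 100·exp(−π·0.3107/√0.9035) = 35.8%.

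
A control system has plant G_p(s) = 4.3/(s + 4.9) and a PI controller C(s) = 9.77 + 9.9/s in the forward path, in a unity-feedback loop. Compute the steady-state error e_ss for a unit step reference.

The open loop C(s)G_p(s) has a pole at the origin (type 1), so the static position error constant is infinite and e_ss = 1/(1+∞) = 0.

0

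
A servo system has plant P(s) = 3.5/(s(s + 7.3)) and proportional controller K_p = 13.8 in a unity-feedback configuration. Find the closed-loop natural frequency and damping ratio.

ω_n = 6.95 rad/s, ζ = 0.525

1 + K_p·P(s) = 0 gives s² + 7.3s + 48.3 = 0.
So ω_n² = 48.3 ⇒ ω_n = 6.95 rad/s, and ζ = 7.3/(2ω_n) = 0.525.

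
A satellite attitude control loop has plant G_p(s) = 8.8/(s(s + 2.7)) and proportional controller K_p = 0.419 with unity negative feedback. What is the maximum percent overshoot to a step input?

4.48%

Closed-loop characteristic equation: s² + 2.7s + 3.687 = 0, so ω_n = 1.92 rad/s and ζ = 2.7/(2·1.92) = 0.703.
%OS = 100·exp(−πζ/√(1−ζ²)) = 100·exp(−π·0.703/√0.5057) = 4.48%.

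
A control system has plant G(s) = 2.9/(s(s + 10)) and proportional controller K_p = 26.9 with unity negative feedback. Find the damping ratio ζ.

The closed-loop denominator is s(s+10) + 26.9·2.9 = s² + 10s + 78.01.
Matching s² + 2ζω_n s + ω_n²: ω_n = √78.01 = 8.832 rad/s and 2ζω_n = 10, so ζ = 10/(2·8.832) = 0.566.

ζ = 0.566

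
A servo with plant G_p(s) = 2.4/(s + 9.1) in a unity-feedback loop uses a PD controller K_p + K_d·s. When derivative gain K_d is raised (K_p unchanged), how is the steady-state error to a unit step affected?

unchanged

At s = 0 the derivative term contributes nothing: C(0) = K_p regardless of K_d, so K_pos = K_p·G_p(0) and e_ss are unchanged.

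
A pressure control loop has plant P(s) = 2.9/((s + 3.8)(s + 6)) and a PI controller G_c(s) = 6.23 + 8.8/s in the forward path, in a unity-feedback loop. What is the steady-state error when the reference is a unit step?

0

The open loop G_c(s)P(s) has a pole at the origin (type 1), so the static position error constant is infinite and e_ss = 1/(1+∞) = 0.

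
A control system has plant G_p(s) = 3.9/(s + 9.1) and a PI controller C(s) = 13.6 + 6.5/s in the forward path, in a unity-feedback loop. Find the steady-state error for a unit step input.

0

The open loop C(s)G_p(s) has a pole at the origin (type 1), so the static position error constant is infinite and e_ss = 1/(1+∞) = 0.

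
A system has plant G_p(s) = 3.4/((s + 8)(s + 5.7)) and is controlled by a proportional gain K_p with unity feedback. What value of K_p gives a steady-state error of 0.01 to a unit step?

Steady-state error for a unit step on this type-0 loop is 1/(1 + K_p·G_p(0)).
G_p(0) = 0.07456. Require 1/(1 + K_p·0.07456) = 0.01, so 1 + 0.07456·K_p = 100.
K_p = (100 − 1)/0.07456 = 1330.

K_p = 1330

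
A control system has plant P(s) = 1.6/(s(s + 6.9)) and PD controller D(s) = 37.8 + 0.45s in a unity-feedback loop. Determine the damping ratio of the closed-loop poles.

ζ = 0.49

Forward path: (37.8 + 0.45s)·1.6/(s(s+6.9)). The closed-loop characteristic equation is s² + (6.9 + 1.6·0.45)s + 1.6·37.8 = 0.
That is s² + 7.62s + 60.48 = 0, so ω_n = 7.777 rad/s and ζ = 7.62/(2·7.777) = 0.4899.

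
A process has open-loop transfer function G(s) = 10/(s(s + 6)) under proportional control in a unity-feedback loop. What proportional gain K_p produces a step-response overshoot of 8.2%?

K_p = 2.32

From %OS = 100·exp(−πζ/√(1−ζ²)) = 8.2%, ζ = −ln(0.082)/√(π²+ln²(0.082)) = 0.6228.
Characteristic equation s² + 6s + 10K_p = 0 gives ζ = 6/(2√(10K_p)).
Setting ζ = 0.6228: √(10K_p) = 6/(2·0.6228) = 4.817, so K_p = 23.2/10 = 2.32.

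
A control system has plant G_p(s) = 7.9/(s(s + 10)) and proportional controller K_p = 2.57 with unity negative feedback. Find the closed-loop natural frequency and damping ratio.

ω_n = 4.51 rad/s, ζ = 1.11

1 + K_p·G_p(s) = 0 gives s² + 10s + 20.3 = 0.
So ω_n² = 20.3 ⇒ ω_n = 4.506 rad/s, and ζ = 10/(2ω_n) = 1.11.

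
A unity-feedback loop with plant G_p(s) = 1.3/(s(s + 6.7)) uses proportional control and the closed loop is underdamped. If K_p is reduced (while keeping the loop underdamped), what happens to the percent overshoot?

decrease

ζ = 6.7/(2√(1.3K_p)) rises as K_p falls; higher damping means less overshoot.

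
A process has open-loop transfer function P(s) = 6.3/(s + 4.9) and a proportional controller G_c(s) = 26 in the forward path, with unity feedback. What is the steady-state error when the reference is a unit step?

0.029

The loop is type 0. Static position error constant K_pos = G_c(0)·P(0) = 26·1.286 = 33.43.
Steady-state error to a unit step: e_ss = 1/(1+K_pos) = 1/34.43 = 0.029.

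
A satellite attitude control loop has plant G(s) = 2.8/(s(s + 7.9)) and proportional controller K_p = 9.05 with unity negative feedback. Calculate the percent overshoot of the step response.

The closed-loop denominator s² + 7.9s + 25.34 gives ω_n = √25.34 = 5.034 and ζ = 7.9/(2ω_n) = 0.7847.
%OS = 100·exp(−πζ/√(1−ζ²)) = 100·exp(−π·0.7847/√0.3843) = 1.87%.

1.87%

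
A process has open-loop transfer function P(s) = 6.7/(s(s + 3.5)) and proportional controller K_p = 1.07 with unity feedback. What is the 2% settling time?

T_s ≈ 2.29 s

From 1 + K_pP(s) = 0: s² + 3.5s + 7.169 = 0 ⇒ ω_n = 2.677, ζ = 0.6536.
2% settling time T_s ≈ 4/(ζω_n) = 4/1.75 = 2.29 s.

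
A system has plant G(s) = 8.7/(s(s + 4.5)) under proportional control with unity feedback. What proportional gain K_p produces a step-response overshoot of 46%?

K_p = 10.1

From %OS = 100·exp(−πζ/√(1−ζ²)) = 46%, ζ = −ln(0.46)/√(π²+ln²(0.46)) = 0.24.
Characteristic equation s² + 4.5s + 8.7K_p = 0 gives ζ = 4.5/(2√(8.7K_p)).
Setting ζ = 0.24: √(8.7K_p) = 4.5/(2·0.24) = 9.377, so K_p = 87.92/8.7 = 10.1.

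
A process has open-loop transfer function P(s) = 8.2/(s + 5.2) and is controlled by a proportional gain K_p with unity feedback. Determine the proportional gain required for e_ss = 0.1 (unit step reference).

K_p = 5.71

The loop is type 0, so e_ss(step) = 1/(1 + K_pos) with K_pos = K_p·P(0).
P(0) = 1.577. Require 1/(1 + K_p·1.577) = 0.1, so 1 + 1.577·K_p = 10.
K_p = (10 − 1)/1.577 = 5.71.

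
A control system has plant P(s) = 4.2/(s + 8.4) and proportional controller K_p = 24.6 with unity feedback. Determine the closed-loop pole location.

Closed-loop transfer function: T(s) = K_p·P(s)/(1 + K_p·P(s)) = 103.3/(s + 8.4 + 103.3) = 103.3/(s + 111.7).
The closed-loop pole is at s = −111.7.

s = -111.7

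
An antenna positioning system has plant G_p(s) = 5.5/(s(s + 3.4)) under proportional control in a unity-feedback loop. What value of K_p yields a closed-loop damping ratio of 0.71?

Closed-loop characteristic equation: s² + 3.4s + K_p·5.5 = 0.
So ω_n = √(5.5K_p) and 2ζω_n = 3.4, giving ζ = 3.4/(2√(5.5K_p)).
Setting ζ = 0.71: √(5.5K_p) = 3.4/(2·0.71) = 2.394, so K_p = 5.733/5.5 = 1.04.

K_p = 1.04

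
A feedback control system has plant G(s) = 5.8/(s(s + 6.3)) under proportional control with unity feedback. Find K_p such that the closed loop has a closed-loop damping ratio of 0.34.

K_p = 14.8

Closed-loop characteristic equation: s² + 6.3s + K_p·5.8 = 0.
So ω_n = √(5.8K_p) and 2ζω_n = 6.3, giving ζ = 6.3/(2√(5.8K_p)).
Setting ζ = 0.34: √(5.8K_p) = 6.3/(2·0.34) = 9.265, so K_p = 85.83/5.8 = 14.8.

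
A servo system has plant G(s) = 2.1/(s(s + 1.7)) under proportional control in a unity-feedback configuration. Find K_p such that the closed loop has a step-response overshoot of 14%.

From %OS = 100·exp(−πζ/√(1−ζ²)) = 14%, ζ = −ln(0.14)/√(π²+ln²(0.14)) = 0.5305.
Characteristic equation s² + 1.7s + 2.1K_p = 0 gives ζ = 1.7/(2√(2.1K_p)).
Setting ζ = 0.5305: √(2.1K_p) = 1.7/(2·0.5305) = 1.602, so K_p = 2.567/2.1 = 1.22.

K_p = 1.22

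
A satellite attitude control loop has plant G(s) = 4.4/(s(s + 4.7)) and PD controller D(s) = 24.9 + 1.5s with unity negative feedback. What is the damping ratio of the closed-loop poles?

ζ = 0.54

Forward path: (24.9 + 1.5s)·4.4/(s(s+4.7)). The closed-loop characteristic equation is s² + (4.7 + 4.4·1.5)s + 4.4·24.9 = 0.
That is s² + 11.3s + 109.6 = 0, so ω_n = 10.47 rad/s and ζ = 11.3/(2·10.47) = 0.5398.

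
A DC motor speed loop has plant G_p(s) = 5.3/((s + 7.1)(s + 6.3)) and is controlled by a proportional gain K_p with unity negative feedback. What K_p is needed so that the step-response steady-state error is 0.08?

Steady-state error for a unit step on this type-0 loop is 1/(1 + K_p·G_p(0)).
G_p(0) = 0.1185. Require 1/(1 + K_p·0.1185) = 0.08, so 1 + 0.1185·K_p = 12.5.
K_p = (12.5 − 1)/0.1185 = 97.1.

K_p = 97.1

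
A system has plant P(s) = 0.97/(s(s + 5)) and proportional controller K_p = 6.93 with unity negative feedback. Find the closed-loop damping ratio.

With unity feedback the closed-loop characteristic equation is s² + 5s + 6.93·0.97 = s² + 5s + 6.722 = 0.
Matching s² + 2ζω_n s + ω_n²: ω_n = √6.722 = 2.593 rad/s and 2ζω_n = 5, so ζ = 5/(2·2.593) = 0.964.

ζ = 0.964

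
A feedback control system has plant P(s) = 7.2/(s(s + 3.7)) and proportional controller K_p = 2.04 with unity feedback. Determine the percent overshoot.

Closed-loop characteristic equation: s² + 3.7s + 14.69 = 0, so ω_n = 3.832 rad/s and ζ = 3.7/(2·3.832) = 0.4827.
%OS = 100·exp(−πζ/√(1−ζ²)) = 100·exp(−π·0.4827/√0.767) = 17.7%.

17.7%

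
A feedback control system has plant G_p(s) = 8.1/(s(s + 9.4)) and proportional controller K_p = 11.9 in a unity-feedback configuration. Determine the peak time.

The closed-loop denominator s² + 9.4s + 96.39 gives ω_n = √96.39 = 9.818 and ζ = 9.4/(2ω_n) = 0.4787.
Damped frequency ω_d = ω_n√(1−ζ²) = 8.62 rad/s, so peak time T_p = π/ω_d = 0.364 s.

T_p = 0.364 s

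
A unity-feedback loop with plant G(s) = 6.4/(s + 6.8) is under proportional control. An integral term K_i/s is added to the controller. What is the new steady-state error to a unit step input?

The integrator makes K_pos = lim_{s→0} C(s)G(s) infinite, so e_ss = 1/(1+K_pos) = 0.

0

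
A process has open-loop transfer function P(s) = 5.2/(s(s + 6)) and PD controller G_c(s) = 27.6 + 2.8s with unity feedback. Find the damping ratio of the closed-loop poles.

ζ = 0.858

Forward path: (27.6 + 2.8s)·5.2/(s(s+6)). The closed-loop characteristic equation is s² + (6 + 5.2·2.8)s + 5.2·27.6 = 0.
That is s² + 20.56s + 143.5 = 0, so ω_n = 11.98 rad/s and ζ = 20.56/(2·11.98) = 0.8581.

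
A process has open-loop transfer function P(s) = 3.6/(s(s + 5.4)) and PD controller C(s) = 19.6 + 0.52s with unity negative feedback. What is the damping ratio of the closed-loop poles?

Forward path: (19.6 + 0.52s)·3.6/(s(s+5.4)). The closed-loop characteristic equation is s² + (5.4 + 3.6·0.52)s + 3.6·19.6 = 0.
That is s² + 7.272s + 70.56 = 0, so ω_n = 8.4 rad/s and ζ = 7.272/(2·8.4) = 0.4329.

ζ = 0.433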